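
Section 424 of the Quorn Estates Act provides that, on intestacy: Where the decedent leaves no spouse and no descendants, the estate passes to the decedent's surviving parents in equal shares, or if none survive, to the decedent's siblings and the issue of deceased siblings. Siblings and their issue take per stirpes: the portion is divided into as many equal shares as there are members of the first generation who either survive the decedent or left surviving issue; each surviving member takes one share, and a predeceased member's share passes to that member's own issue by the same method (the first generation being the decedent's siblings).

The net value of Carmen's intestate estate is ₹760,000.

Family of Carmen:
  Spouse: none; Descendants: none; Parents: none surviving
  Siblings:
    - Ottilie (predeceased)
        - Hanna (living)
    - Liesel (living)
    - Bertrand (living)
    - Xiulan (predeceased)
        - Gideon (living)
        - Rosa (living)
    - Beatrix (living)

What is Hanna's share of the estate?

The entire ₹760,000 passes to the siblings and their issue.
That amount (₹760,000) is divided into 5 shares of ₹152,000: Liesel, Bertrand, and Beatrix each take ₹152,000; Ottilie's ₹152,000 share passes to Ottilie's issue; Xiulan's ₹152,000 share passes to Xiulan's issue.
Ottilie's share (₹152,000) passes entirely to Hanna.
Xiulan's share (₹152,000) is divided into 2 shares of ₹76,000: Gideon and Rosa each take ₹76,000.

Hanna receives ₹152,000.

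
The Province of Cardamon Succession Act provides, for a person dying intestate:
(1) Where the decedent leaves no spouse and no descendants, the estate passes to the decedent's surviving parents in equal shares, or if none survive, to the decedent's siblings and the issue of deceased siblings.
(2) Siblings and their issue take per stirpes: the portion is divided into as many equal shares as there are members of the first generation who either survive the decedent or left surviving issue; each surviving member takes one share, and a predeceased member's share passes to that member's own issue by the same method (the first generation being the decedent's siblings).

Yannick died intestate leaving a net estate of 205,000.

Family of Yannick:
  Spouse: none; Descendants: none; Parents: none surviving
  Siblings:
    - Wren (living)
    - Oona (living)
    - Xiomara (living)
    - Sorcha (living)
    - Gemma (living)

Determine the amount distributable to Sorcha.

The entire 205,000 passes to the siblings and their issue.
That amount (205,000) is divided into 5 shares of 41,000: Wren, Oona, Xiomara, Sorcha, and Gemma each take 41,000.

Sorcha receives 41,000.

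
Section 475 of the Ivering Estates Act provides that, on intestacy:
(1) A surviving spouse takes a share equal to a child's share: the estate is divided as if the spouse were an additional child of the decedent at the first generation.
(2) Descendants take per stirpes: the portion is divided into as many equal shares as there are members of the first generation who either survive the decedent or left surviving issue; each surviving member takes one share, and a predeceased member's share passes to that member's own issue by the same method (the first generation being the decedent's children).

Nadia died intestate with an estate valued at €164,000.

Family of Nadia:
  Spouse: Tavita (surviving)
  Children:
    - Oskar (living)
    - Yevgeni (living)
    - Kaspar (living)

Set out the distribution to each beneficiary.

Tavita: €41,000; Oskar: €41,000; Yevgeni: €41,000; Kaspar: €41,000

The spouse counts as an additional share at the children's level, so there are 4 primary shares of €41,000. Tavita takes one such share (€41,000).
The children's combined portion (€123,000) is divided into 3 shares of €41,000: Oskar, Yevgeni, and Kaspar each take €41,000.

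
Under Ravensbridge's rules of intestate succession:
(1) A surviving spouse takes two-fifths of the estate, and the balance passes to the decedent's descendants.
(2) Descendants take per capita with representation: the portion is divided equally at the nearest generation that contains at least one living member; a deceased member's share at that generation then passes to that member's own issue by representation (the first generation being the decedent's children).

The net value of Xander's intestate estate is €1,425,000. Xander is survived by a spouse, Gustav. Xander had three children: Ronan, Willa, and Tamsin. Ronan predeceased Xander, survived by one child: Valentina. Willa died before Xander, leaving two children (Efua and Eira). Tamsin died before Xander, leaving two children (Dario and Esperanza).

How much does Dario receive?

Dario receives €171,000.

Gustav takes two-fifths of €1,425,000 = €570,000. The remaining €855,000 passes to the descendants.
No child survives, so the initial division is made at the grandchildren's generation.
The descendants' portion (€855,000) is divided into 5 shares of €171,000: Valentina, Efua, Eira, Dario, and Esperanza each take €171,000.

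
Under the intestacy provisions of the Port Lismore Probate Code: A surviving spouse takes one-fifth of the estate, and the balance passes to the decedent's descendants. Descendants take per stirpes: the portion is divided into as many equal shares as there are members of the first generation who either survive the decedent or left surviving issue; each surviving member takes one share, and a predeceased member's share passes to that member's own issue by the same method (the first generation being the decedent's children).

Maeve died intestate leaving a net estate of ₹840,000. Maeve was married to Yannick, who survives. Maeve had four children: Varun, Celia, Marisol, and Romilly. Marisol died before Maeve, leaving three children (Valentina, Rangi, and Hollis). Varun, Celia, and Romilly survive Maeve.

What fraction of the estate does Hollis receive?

Yannick takes one-fifth of ₹840,000 = ₹168,000. The remaining ₹672,000 passes to the descendants.
The descendants' portion (₹672,000) is divided into 4 shares of ₹168,000: Varun, Celia, and Romilly each take ₹168,000; Marisol's ₹168,000 share passes to Marisol's issue.
Marisol's share (₹168,000) is divided into 3 shares of ₹56,000: Valentina, Rangi, and Hollis each take ₹56,000.

Hollis receives 1/15 of the estate.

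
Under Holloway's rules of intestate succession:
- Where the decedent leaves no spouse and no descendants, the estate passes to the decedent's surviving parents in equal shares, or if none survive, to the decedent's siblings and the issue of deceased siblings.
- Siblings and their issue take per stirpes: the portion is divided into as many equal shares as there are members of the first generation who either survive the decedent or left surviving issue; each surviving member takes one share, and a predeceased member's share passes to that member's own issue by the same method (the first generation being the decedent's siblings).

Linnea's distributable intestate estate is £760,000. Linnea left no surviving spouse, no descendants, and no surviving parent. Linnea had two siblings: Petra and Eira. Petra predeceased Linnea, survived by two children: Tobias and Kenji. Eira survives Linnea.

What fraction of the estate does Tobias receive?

Tobias receives 1/4 of the estate.

The entire £760,000 passes to the siblings and their issue.
That amount (£760,000) is divided into 2 shares of £380,000: Eira takes £380,000; Petra's £380,000 share passes to Petra's issue.
Petra's share (£380,000) is divided into 2 shares of £190,000: Tobias and Kenji each take £190,000.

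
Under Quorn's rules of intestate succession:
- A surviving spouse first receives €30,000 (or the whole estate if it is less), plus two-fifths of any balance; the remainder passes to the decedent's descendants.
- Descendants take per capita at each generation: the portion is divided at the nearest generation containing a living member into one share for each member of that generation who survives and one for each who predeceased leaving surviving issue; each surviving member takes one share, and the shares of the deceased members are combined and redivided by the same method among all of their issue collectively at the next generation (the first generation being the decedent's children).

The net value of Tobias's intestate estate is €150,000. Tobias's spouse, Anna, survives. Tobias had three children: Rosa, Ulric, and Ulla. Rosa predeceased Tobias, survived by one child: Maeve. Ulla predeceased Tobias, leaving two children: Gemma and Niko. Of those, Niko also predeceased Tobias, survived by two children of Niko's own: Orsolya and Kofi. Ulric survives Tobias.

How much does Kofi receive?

Anna first takes €30,000, leaving a balance of €120,000. Anna then takes two-fifths of the balance (€48,000), for a total of €78,000. The remaining €72,000 passes to the descendants.
The descendants' portion (€72,000) is divided at the children's generation into 3 shares of €24,000. Ulric takes €24,000. The 2 shares of the deceased (Rosa and Ulla) are combined into a pool of €48,000.
That pool (€48,000) is divided at the grandchildren's generation into 3 shares of €16,000. Maeve and Gemma each take €16,000. The remaining share for the deceased Niko (€16,000) is carried to the next generation.
That pool (€16,000) is divided at the great-grandchildren's generation equally among Orsolya and Kofi: €8,000 each.

Kofi receives €8,000.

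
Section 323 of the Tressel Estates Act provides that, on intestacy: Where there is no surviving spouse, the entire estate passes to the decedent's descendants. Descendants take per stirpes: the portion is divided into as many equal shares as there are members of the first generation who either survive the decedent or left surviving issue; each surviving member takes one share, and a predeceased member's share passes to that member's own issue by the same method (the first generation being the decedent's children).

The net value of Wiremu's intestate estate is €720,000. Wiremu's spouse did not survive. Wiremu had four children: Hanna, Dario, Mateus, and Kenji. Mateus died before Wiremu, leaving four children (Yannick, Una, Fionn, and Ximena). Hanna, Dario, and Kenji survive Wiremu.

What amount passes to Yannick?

Yannick receives €45,000.

The entire €720,000 passes to the descendants.
That amount (€720,000) is divided into 4 shares of €180,000: Hanna, Dario, and Kenji each take €180,000; Mateus's €180,000 share passes to Mateus's issue.
Mateus's share (€180,000) is divided into 4 shares of €45,000: Yannick, Una, Fionn, and Ximena each take €45,000.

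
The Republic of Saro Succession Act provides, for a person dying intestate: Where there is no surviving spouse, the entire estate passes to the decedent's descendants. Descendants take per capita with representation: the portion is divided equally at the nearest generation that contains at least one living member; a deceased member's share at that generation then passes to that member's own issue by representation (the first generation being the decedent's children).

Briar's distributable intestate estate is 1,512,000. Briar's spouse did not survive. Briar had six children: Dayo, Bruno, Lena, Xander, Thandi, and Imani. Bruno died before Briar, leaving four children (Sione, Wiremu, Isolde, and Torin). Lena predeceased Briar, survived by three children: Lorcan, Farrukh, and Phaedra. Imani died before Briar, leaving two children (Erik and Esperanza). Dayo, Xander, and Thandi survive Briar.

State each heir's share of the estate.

Dayo: 252,000; Sione: 63,000; Wiremu: 63,000; Isolde: 63,000; Torin: 63,000; Lorcan: 84,000; Farrukh: 84,000; Phaedra: 84,000; Xander: 252,000; Thandi: 252,000; Erik: 126,000; Esperanza: 126,000

The entire 1,512,000 passes to the descendants.
That amount (1,512,000) is divided into 6 shares of 252,000: Dayo, Xander, and Thandi each take 252,000; Bruno's 252,000 share passes to Bruno's issue; Lena's 252,000 share passes to Lena's issue; Imani's 252,000 share passes to Imani's issue.
Bruno's share (252,000) is divided into 4 shares of 63,000: Sione, Wiremu, Isolde, and Torin each take 63,000.
Lena's share (252,000) is divided into 3 shares of 84,000: Lorcan, Farrukh, and Phaedra each take 84,000.
Imani's share (252,000) is divided into 2 shares of 126,000: Erik and Esperanza each take 126,000.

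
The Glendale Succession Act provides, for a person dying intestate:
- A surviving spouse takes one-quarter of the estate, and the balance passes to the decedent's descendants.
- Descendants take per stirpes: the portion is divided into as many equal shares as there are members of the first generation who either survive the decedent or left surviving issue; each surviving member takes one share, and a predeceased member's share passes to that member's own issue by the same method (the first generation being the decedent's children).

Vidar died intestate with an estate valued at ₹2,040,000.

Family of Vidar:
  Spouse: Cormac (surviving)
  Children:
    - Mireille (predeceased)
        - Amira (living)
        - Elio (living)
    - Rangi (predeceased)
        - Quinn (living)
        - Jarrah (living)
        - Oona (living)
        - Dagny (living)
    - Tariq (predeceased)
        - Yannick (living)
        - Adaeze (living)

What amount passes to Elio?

Elio receives ₹255,000.

Cormac takes one-quarter of ₹2,040,000 = ₹510,000. The remaining ₹1,530,000 passes to the descendants.
The descendants' portion (₹1,530,000) is divided into 3 shares of ₹510,000: Mireille's ₹510,000 share passes to Mireille's issue; Rangi's ₹510,000 share passes to Rangi's issue; Tariq's ₹510,000 share passes to Tariq's issue.
Mireille's share (₹510,000) is divided into 2 shares of ₹255,000: Amira and Elio each take ₹255,000.
Rangi's share (₹510,000) is divided into 4 shares of ₹127,500: Quinn, Jarrah, Oona, and Dagny each take ₹127,500.
Tariq's share (₹510,000) is divided into 2 shares of ₹255,000: Yannick and Adaeze each take ₹255,000.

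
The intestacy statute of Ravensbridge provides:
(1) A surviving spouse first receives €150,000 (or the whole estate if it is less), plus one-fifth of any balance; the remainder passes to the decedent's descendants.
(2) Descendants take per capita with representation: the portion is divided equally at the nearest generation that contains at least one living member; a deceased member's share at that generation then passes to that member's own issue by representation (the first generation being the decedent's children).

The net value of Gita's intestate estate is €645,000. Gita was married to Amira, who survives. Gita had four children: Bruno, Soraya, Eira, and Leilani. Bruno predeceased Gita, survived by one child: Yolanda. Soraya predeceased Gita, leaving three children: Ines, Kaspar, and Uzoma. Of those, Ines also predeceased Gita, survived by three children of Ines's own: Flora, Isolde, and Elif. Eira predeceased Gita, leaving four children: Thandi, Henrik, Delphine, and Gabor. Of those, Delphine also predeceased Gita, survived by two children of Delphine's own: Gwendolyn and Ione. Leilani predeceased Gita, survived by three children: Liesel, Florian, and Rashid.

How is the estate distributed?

Amira: €249,000; Yolanda: €36,000; Flora: €12,000; Isolde: €12,000; Elif: €12,000; Kaspar: €36,000; Uzoma: €36,000; Thandi: €36,000; Henrik: €36,000; Gwendolyn: €18,000; Ione: €18,000; Gabor: €36,000; Liesel: €36,000; Florian: €36,000; Rashid: €36,000

Amira first takes €150,000, leaving a balance of €495,000. Amira then takes one-fifth of the balance (€99,000), for a total of €249,000. The remaining €396,000 passes to the descendants.
No child survives, so the initial division is made at the grandchildren's generation.
The descendants' portion (€396,000) is divided into 11 shares of €36,000: Yolanda, Kaspar, Uzoma, Thandi, Henrik, Gabor, Liesel, Florian, and Rashid each take €36,000; Ines's €36,000 share passes to Ines's issue; Delphine's €36,000 share passes to Delphine's issue.
Ines's share (€36,000) is divided into 3 shares of €12,000: Flora, Isolde, and Elif each take €12,000.
Delphine's share (€36,000) is divided into 2 shares of €18,000: Gwendolyn and Ione each take €18,000.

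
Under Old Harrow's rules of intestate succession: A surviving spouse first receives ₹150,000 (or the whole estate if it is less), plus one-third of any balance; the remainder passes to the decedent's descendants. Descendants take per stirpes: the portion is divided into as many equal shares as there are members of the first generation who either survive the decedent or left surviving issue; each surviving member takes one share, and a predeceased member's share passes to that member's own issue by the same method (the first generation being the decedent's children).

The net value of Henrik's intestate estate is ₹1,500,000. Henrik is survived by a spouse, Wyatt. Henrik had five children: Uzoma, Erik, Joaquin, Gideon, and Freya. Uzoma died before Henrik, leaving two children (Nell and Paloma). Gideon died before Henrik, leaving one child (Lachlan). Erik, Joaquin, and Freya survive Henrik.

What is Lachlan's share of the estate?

Wyatt first takes ₹150,000, leaving a balance of ₹1,350,000. Wyatt then takes one-third of the balance (₹450,000), for a total of ₹600,000. The remaining ₹900,000 passes to the descendants.
The descendants' portion (₹900,000) is divided into 5 shares of ₹180,000: Erik, Joaquin, and Freya each take ₹180,000; Uzoma's ₹180,000 share passes to Uzoma's issue; Gideon's ₹180,000 share passes to Gideon's issue.
Uzoma's share (₹180,000) is divided into 2 shares of ₹90,000: Nell and Paloma each take ₹90,000.
Gideon's share (₹180,000) passes entirely to Lachlan.

Lachlan receives ₹180,000.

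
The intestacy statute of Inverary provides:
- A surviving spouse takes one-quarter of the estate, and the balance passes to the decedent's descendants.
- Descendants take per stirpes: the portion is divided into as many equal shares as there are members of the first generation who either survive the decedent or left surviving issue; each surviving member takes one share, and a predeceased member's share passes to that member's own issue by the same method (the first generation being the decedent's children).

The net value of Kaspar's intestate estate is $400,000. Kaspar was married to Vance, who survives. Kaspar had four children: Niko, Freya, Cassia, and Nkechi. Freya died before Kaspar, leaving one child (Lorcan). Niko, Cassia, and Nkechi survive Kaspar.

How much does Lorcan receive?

Vance takes one-quarter of $400,000 = $100,000. The remaining $300,000 passes to the descendants.
The descendants' portion ($300,000) is divided into 4 shares of $75,000: Niko, Cassia, and Nkechi each take $75,000; Freya's $75,000 share passes to Freya's issue.
Freya's share ($75,000) passes entirely to Lorcan.

Lorcan receives $75,000.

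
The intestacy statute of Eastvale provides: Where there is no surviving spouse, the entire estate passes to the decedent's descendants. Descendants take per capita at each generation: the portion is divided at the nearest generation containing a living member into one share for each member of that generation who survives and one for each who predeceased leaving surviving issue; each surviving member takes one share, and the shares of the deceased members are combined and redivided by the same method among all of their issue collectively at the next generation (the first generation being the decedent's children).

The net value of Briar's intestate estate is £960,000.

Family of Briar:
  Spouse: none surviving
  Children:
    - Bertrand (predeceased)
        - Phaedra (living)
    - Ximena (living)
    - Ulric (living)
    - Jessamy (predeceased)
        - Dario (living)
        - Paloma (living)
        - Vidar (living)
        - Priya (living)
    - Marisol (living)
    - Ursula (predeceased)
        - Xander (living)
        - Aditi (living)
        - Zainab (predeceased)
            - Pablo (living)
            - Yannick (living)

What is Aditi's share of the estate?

Aditi receives £60,000.

The entire £960,000 passes to the descendants.
That amount (£960,000) is divided at the children's generation into 6 shares of £160,000. Ximena, Ulric, and Marisol each take £160,000. The 3 shares of the deceased (Bertrand, Jessamy, and Ursula) are combined into a pool of £480,000.
That pool (£480,000) is divided at the grandchildren's generation into 8 shares of £60,000. Phaedra, Dario, Paloma, Vidar, Priya, Xander, and Aditi each take £60,000. The remaining share for the deceased Zainab (£60,000) is carried to the next generation.
That pool (£60,000) is divided at the great-grandchildren's generation equally among Pablo and Yannick: £30,000 each.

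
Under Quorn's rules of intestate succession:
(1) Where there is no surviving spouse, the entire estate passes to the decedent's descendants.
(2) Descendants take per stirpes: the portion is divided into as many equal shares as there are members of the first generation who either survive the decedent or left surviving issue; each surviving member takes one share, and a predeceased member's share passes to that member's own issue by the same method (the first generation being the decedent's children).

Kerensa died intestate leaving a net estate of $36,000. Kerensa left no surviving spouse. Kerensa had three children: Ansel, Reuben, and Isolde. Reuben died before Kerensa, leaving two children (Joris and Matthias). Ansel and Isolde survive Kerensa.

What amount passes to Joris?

The entire $36,000 passes to the descendants.
That amount ($36,000) is divided into 3 shares of $12,000: Ansel and Isolde each take $12,000; Reuben's $12,000 share passes to Reuben's issue.
Reuben's share ($12,000) is divided into 2 shares of $6,000: Joris and Matthias each take $6,000.

Joris receives $6,000.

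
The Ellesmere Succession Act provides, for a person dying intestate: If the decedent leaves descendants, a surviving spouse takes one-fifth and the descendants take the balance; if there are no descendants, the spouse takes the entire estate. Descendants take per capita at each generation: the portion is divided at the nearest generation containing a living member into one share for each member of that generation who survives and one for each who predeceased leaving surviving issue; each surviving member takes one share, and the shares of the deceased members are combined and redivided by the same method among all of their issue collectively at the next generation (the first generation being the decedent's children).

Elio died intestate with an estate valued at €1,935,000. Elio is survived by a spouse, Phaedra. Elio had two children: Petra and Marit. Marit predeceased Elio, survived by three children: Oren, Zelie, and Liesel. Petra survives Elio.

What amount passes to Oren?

Phaedra takes one-fifth of €1,935,000 = €387,000. The remaining €1,548,000 passes to the descendants.
The descendants' portion (€1,548,000) is divided at the children's generation into 2 shares of €774,000. Petra takes €774,000. The remaining share for the deceased Marit (€774,000) is carried to the next generation.
That pool (€774,000) is divided at the grandchildren's generation equally among Oren, Zelie, and Liesel: €258,000 each.

Oren receives €258,000.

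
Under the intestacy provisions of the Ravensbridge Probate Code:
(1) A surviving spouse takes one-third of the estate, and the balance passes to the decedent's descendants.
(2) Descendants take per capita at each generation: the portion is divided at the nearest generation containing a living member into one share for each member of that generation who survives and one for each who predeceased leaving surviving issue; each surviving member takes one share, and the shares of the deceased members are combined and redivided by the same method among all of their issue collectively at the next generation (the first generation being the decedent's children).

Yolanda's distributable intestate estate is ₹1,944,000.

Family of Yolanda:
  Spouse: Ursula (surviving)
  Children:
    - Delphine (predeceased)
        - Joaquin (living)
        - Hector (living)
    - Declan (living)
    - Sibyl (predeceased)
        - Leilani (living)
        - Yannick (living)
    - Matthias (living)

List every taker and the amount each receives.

Ursula takes one-third of ₹1,944,000 = ₹648,000. The remaining ₹1,296,000 passes to the descendants.
The descendants' portion (₹1,296,000) is divided at the children's generation into 4 shares of ₹324,000. Declan and Matthias each take ₹324,000. The 2 shares of the deceased (Delphine and Sibyl) are combined into a pool of ₹648,000.
That pool (₹648,000) is divided at the grandchildren's generation equally among Joaquin, Hector, Leilani, and Yannick: ₹162,000 each.

Ursula: ₹648,000; Joaquin: ₹162,000; Hector: ₹162,000; Declan: ₹324,000; Leilani: ₹162,000; Yannick: ₹162,000; Matthias: ₹324,000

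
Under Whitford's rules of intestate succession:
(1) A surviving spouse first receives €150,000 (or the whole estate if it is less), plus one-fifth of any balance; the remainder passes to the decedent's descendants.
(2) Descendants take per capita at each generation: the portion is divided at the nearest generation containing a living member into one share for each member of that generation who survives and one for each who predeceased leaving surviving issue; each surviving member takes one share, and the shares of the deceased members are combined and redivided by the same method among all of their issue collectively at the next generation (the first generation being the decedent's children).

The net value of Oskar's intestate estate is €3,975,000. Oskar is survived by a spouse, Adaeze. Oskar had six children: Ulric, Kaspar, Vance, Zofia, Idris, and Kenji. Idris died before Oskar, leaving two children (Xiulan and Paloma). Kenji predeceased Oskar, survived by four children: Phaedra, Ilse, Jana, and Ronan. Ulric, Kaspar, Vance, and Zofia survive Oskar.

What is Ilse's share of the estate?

Adaeze first takes €150,000, leaving a balance of €3,825,000. Adaeze then takes one-fifth of the balance (€765,000), for a total of €915,000. The remaining €3,060,000 passes to the descendants.
The descendants' portion (€3,060,000) is divided at the children's generation into 6 shares of €510,000. Ulric, Kaspar, Vance, and Zofia each take €510,000. The 2 shares of the deceased (Idris and Kenji) are combined into a pool of €1,020,000.
That pool (€1,020,000) is divided at the grandchildren's generation equally among Xiulan, Paloma, Phaedra, Ilse, Jana, and Ronan: €170,000 each.

Ilse receives €170,000.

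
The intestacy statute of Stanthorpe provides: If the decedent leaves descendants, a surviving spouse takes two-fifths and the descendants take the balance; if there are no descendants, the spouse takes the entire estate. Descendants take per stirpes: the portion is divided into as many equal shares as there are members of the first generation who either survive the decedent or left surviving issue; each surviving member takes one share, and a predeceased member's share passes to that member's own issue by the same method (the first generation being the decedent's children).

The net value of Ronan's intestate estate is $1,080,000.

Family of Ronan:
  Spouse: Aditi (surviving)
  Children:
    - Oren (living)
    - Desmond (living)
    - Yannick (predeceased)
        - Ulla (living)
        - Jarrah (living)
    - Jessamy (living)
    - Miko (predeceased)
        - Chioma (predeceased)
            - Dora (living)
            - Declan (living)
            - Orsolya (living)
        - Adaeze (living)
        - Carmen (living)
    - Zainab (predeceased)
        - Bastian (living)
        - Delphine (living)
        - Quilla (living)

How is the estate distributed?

Aditi: $432,000; Oren: $108,000; Desmond: $108,000; Ulla: $54,000; Jarrah: $54,000; Jessamy: $108,000; Dora: $12,000; Declan: $12,000; Orsolya: $12,000; Adaeze: $36,000; Carmen: $36,000; Bastian: $36,000; Delphine: $36,000; Quilla: $36,000

Aditi takes two-fifths of $1,080,000 = $432,000. The remaining $648,000 passes to the descendants.
The descendants' portion ($648,000) is divided into 6 shares of $108,000: Oren, Desmond, and Jessamy each take $108,000; Yannick's $108,000 share passes to Yannick's issue; Miko's $108,000 share passes to Miko's issue; Zainab's $108,000 share passes to Zainab's issue.
Yannick's share ($108,000) is divided into 2 shares of $54,000: Ulla and Jarrah each take $54,000.
Miko's share ($108,000) is divided into 3 shares of $36,000: Adaeze and Carmen each take $36,000; Chioma's $36,000 share passes to Chioma's issue.
Chioma's share ($36,000) is divided into 3 shares of $12,000: Dora, Declan, and Orsolya each take $12,000.
Zainab's share ($108,000) is divided into 3 shares of $36,000: Bastian, Delphine, and Quilla each take $36,000.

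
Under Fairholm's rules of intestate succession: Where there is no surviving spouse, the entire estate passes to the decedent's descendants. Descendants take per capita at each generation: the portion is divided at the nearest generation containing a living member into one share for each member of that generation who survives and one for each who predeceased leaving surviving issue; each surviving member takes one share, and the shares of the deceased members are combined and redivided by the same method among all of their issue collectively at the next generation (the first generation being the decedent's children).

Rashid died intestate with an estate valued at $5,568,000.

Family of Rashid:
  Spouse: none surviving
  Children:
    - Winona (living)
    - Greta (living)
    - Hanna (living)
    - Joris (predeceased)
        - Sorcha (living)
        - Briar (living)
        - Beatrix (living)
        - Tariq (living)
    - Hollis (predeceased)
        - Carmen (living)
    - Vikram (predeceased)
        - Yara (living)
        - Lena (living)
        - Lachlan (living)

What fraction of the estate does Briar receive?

The entire $5,568,000 passes to the descendants.
That amount ($5,568,000) is divided at the children's generation into 6 shares of $928,000. Winona, Greta, and Hanna each take $928,000. The 3 shares of the deceased (Joris, Hollis, and Vikram) are combined into a pool of $2,784,000.
That pool ($2,784,000) is divided at the grandchildren's generation equally among Sorcha, Briar, Beatrix, Tariq, Carmen, Yara, Lena, and Lachlan: $348,000 each.

Briar receives 1/16 of the estate.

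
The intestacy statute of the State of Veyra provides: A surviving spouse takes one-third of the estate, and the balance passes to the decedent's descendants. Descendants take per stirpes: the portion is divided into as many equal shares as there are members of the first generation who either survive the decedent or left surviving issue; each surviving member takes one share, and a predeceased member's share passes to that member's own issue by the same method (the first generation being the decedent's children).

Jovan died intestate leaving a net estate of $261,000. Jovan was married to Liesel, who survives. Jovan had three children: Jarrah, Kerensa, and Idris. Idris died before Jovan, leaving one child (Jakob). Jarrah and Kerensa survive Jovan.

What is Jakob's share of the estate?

Liesel takes one-third of $261,000 = $87,000. The remaining $174,000 passes to the descendants.
The descendants' portion ($174,000) is divided into 3 shares of $58,000: Jarrah and Kerensa each take $58,000; Idris's $58,000 share passes to Idris's issue.
Idris's share ($58,000) passes entirely to Jakob.

Jakob receives $58,000.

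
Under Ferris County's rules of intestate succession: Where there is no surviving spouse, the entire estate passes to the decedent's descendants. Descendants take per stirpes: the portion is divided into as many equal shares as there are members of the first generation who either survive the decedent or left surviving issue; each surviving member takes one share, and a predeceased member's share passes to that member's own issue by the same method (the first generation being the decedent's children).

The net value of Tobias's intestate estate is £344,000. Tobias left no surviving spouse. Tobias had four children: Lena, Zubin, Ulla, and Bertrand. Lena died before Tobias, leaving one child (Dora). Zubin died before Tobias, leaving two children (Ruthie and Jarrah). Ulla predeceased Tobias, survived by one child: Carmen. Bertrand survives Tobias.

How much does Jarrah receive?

Jarrah receives £43,000.

The entire £344,000 passes to the descendants.
That amount (£344,000) is divided into 4 shares of £86,000: Bertrand takes £86,000; Lena's £86,000 share passes to Lena's issue; Zubin's £86,000 share passes to Zubin's issue; Ulla's £86,000 share passes to Ulla's issue.
Lena's share (£86,000) passes entirely to Dora.
Zubin's share (£86,000) is divided into 2 shares of £43,000: Ruthie and Jarrah each take £43,000.
Ulla's share (£86,000) passes entirely to Carmen.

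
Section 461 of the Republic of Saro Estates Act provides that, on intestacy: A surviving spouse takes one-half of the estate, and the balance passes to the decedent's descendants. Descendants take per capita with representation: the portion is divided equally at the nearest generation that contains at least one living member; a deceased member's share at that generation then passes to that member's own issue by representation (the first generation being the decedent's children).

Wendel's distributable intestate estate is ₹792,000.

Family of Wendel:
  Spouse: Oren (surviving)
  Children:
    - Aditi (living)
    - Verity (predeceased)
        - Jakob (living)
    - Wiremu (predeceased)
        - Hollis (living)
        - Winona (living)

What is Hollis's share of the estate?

Hollis receives ₹66,000.

Oren takes one-half of ₹792,000 = ₹396,000. The remaining ₹396,000 passes to the descendants.
The descendants' portion (₹396,000) is divided into 3 shares of ₹132,000: Aditi takes ₹132,000; Verity's ₹132,000 share passes to Verity's issue; Wiremu's ₹132,000 share passes to Wiremu's issue.
Verity's share (₹132,000) passes entirely to Jakob.
Wiremu's share (₹132,000) is divided into 2 shares of ₹66,000: Hollis and Winona each take ₹66,000.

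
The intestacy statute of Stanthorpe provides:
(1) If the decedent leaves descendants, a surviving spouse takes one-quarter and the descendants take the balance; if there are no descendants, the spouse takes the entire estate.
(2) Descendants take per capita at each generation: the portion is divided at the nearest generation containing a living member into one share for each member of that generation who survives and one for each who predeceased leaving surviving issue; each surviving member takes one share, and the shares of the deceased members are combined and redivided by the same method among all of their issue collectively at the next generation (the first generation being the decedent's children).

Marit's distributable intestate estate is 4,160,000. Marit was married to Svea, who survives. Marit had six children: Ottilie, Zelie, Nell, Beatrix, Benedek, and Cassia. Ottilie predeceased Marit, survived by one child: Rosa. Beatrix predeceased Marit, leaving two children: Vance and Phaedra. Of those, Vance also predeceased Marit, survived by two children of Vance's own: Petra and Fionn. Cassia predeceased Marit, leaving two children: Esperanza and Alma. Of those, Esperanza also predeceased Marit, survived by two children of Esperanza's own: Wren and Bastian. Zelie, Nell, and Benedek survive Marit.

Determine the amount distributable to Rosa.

Rosa receives 312,000.

Svea takes one-quarter of 4,160,000 = 1,040,000. The remaining 3,120,000 passes to the descendants.
The descendants' portion (3,120,000) is divided at the children's generation into 6 shares of 520,000. Zelie, Nell, and Benedek each take 520,000. The 3 shares of the deceased (Ottilie, Beatrix, and Cassia) are combined into a pool of 1,560,000.
That pool (1,560,000) is divided at the grandchildren's generation into 5 shares of 312,000. Rosa, Phaedra, and Alma each take 312,000. The 2 shares of the deceased (Vance and Esperanza) are combined into a pool of 624,000.
That pool (624,000) is divided at the great-grandchildren's generation equally among Petra, Fionn, Wren, and Bastian: 156,000 each.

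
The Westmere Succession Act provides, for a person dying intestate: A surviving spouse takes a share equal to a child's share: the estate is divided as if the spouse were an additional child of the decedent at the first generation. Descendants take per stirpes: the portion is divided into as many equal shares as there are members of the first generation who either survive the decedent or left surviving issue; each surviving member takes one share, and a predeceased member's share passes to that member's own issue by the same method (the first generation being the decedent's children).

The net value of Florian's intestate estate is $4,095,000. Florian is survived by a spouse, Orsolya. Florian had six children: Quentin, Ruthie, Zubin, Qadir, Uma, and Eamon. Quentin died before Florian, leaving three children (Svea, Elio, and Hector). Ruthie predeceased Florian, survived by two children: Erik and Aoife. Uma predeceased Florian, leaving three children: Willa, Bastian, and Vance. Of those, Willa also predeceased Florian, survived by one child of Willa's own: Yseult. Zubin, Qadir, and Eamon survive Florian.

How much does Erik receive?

The spouse counts as an additional share at the children's level, so there are 7 primary shares of $585,000. Orsolya takes one such share ($585,000).
The children's combined portion ($3,510,000) is divided into 6 shares of $585,000: Zubin, Qadir, and Eamon each take $585,000; Quentin's $585,000 share passes to Quentin's issue; Ruthie's $585,000 share passes to Ruthie's issue; Uma's $585,000 share passes to Uma's issue.
Quentin's share ($585,000) is divided into 3 shares of $195,000: Svea, Elio, and Hector each take $195,000.
Ruthie's share ($585,000) is divided into 2 shares of $292,500: Erik and Aoife each take $292,500.
Uma's share ($585,000) is divided into 3 shares of $195,000: Bastian and Vance each take $195,000; Willa's $195,000 share passes to Willa's issue.
Willa's share ($195,000) passes entirely to Yseult.

Erik receives $292,500.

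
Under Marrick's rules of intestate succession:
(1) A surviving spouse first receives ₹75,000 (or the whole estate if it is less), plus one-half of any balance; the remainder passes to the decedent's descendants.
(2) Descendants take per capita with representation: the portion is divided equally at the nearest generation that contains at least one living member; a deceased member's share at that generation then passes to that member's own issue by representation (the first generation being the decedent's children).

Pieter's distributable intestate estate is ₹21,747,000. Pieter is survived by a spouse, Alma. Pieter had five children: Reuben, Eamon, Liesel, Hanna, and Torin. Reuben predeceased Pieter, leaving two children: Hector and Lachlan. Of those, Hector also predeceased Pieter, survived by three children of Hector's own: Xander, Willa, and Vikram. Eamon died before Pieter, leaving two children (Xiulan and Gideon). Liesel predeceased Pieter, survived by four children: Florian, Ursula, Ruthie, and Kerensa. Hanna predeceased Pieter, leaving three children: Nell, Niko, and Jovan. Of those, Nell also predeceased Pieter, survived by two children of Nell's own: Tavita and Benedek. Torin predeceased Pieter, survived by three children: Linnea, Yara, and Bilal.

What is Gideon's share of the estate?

Gideon receives ₹774,000.

Alma first takes ₹75,000, leaving a balance of ₹21,672,000. Alma then takes one-half of the balance (₹10,836,000), for a total of ₹10,911,000. The remaining ₹10,836,000 passes to the descendants.
No child survives, so the initial division is made at the grandchildren's generation.
The descendants' portion (₹10,836,000) is divided into 14 shares of ₹774,000: Lachlan, Xiulan, Gideon, Florian, Ursula, Ruthie, Kerensa, Niko, Jovan, Linnea, Yara, and Bilal each take ₹774,000; Hector's ₹774,000 share passes to Hector's issue; Nell's ₹774,000 share passes to Nell's issue.
Hector's share (₹774,000) is divided into 3 shares of ₹258,000: Xander, Willa, and Vikram each take ₹258,000.
Nell's share (₹774,000) is divided into 2 shares of ₹387,000: Tavita and Benedek each take ₹387,000.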